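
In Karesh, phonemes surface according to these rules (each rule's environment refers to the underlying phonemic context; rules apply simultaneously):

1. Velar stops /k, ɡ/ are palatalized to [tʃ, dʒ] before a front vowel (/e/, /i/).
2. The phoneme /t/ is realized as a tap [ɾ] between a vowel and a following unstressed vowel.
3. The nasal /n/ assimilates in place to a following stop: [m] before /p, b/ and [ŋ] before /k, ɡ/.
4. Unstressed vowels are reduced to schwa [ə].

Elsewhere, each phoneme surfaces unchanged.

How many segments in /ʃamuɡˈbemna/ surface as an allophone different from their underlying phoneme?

3

Segments that undergo a rule: /a/ → [ə] (rule 4); /u/ → [ə] (rule 4); /a/ → [ə] (rule 4).
All other segments surface unchanged.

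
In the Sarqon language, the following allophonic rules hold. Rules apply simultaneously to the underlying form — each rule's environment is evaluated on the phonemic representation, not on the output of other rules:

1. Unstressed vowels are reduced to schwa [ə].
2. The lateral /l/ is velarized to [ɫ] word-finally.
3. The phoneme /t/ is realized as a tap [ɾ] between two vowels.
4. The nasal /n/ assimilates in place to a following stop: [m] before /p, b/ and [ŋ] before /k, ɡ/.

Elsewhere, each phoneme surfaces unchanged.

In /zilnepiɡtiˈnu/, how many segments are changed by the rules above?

Segments that undergo a rule: /i/ → [ə] (rule 1); /e/ → [ə] (rule 1); /i/ → [ə] (rule 1); /i/ → [ə] (rule 1).
All other segments surface unchanged.

4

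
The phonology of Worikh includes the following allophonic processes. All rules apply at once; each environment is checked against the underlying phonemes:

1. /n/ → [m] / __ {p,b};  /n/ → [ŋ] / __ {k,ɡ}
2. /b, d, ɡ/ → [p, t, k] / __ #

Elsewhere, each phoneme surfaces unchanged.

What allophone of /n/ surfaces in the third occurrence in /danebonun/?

[n]

/n/ (word-final): rule 1 targets it, but not before a labial or velar stop → unchanged [n].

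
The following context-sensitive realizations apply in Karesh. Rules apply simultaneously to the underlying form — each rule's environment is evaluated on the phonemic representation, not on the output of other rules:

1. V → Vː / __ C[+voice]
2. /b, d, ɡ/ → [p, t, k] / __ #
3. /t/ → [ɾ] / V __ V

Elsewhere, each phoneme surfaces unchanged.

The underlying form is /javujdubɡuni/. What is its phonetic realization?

[jaːvuːjduːbɡuːni]

/j/ (word-initial): no rule targets it → [j].
/a/ (between /j/ and /v/): before a voiced consonant, so rule 1 applies → [aː].
/v/ — not in any rule's target class → [v].
Rule 1 applies to /u/ (between /v/ and /j/: before a voiced consonant) → [uː].
/j/ (between /u/ and /d/) is unaffected → [j].
/d/ — between /j/ and /u/; rule 2 does not apply here → [d].
/u/ — between /d/ and /b/, before a voiced consonant — surfaces as [uː] (rule 1).
/b/ (between /u/ and /ɡ/): rule 2 targets it, but not word-finally → unchanged [b].
/ɡ/ — between /b/ and /u/; rule 2 does not apply here → [ɡ].
/u/ — between /ɡ/ and /n/, before a voiced consonant — surfaces as [uː] (rule 1).
/n/ (between /u/ and /i/): no rule targets it → [n].
/i/ — word-final; rule 1 does not apply here → [i].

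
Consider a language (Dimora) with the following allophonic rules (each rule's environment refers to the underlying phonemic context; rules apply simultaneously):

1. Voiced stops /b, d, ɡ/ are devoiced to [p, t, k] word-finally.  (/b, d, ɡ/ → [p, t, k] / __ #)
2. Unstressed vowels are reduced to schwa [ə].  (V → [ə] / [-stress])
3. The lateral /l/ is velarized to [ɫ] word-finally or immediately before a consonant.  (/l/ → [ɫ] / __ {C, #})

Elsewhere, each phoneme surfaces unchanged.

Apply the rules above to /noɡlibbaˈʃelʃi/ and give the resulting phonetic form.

[nəɡləbbəˈʃeɫʃə]

/n/ — not in any rule's target class → [n].
Rule 2 applies to /o/ (between /n/ and /ɡ/: in an unstressed syllable) → [ə].
/ɡ/ (between /o/ and /l/) fails the environment for rule 1, so it stays [ɡ].
/l/ — between /ɡ/ and /i/; rule 3 does not apply here → [l].
/i/ — between /l/ and /b/, in an unstressed syllable — surfaces as [ə] (rule 2).
/b/ — between /i/ and /b/; rule 1 does not apply here → [b].
/b/ (between /b/ and /a/) is in the target of rule 1 but the environment (word-finally) is not met → [b].
/a/ — between /b/ and /ʃ/, in an unstressed syllable — surfaces as [ə] (rule 2).
/ʃ/ (between /a/ and /e/) is unaffected → [ʃ].
/e/ (between /ʃ/ and /l/): rule 2 targets it, but not in an unstressed syllable → unchanged [e].
/l/ (between /e/ and /ʃ/): word-finally or immediately before a consonant, so rule 3 applies → [ɫ].
/ʃ/ (between /l/ and /i/) is unaffected → [ʃ].
Rule 2 applies to /i/ (word-final: in an unstressed syllable) → [ə].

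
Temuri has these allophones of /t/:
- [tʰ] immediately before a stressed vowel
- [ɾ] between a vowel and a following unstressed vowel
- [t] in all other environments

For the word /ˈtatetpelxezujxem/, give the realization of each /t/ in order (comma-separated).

[tʰ], [ɾ], [t]

Occurrence 1 (position 1): immediately before a stressed vowel → [tʰ].
Occurrence 2 (position 3): between a vowel and an unstressed vowel → [ɾ].
Occurrence 3 (position 5): no conditioning environment matches → elsewhere allophone [t].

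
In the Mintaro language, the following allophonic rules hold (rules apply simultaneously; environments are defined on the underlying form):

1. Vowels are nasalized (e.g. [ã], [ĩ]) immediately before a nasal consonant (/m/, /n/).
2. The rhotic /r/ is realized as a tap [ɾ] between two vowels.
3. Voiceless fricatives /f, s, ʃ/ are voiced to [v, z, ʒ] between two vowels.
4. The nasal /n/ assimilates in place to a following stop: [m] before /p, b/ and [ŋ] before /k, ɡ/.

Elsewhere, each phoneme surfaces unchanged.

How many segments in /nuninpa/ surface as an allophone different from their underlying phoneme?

3

Segments that undergo a rule: /u/ → [ũ] (rule 1); /i/ → [ĩ] (rule 1); /n/ → [m] (rule 4).
All other segments surface unchanged.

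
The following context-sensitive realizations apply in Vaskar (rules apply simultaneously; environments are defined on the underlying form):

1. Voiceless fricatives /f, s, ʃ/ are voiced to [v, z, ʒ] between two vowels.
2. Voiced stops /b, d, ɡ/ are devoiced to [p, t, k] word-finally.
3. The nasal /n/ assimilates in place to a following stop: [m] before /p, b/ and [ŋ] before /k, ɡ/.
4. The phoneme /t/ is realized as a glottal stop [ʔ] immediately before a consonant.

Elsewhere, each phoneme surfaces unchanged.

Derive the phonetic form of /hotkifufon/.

Rule 4 applies to /t/ (between /o/ and /k/: immediately before a consonant) → [ʔ].
/f/ — between /i/ and /u/, between two vowels — surfaces as [v] (rule 1).
/f/ (between /u/ and /o/): between two vowels, so rule 1 applies → [v].
/n/ (word-final): rule 3 targets it, but not before a labial or velar stop → unchanged [n].

[hoʔkivuvon]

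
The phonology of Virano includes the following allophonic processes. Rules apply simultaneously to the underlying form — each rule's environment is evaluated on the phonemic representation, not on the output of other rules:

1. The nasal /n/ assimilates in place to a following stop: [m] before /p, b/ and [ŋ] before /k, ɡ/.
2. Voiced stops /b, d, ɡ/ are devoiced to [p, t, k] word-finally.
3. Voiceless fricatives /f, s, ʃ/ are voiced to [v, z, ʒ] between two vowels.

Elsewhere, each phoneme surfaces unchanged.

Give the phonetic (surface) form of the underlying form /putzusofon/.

/p/ — not in any rule's target class → [p].
/u/ (between /p/ and /t/) is unaffected → [u].
/t/ stays [t].
/z/ — not in any rule's target class → [z].
/u/ (between /z/ and /s/) is unaffected → [u].
/s/ meets the environment for rule 3 (between two vowels) → [z].
/o/ stays [o].
/f/ (between /o/ and /o/) occurs between two vowels → [v] by rule 3.
/o/ — not in any rule's target class → [o].
/n/ (word-final) is in the target of rule 1 but the environment (before a labial or velar stop) is not met → [n].

[putzuzovon]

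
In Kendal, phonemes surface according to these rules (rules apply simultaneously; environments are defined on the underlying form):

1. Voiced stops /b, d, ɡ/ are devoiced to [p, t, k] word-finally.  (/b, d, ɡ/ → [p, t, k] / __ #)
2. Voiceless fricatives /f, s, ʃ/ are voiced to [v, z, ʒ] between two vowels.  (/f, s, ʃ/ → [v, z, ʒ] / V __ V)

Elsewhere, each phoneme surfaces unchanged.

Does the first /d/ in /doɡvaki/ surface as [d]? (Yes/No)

/d/ (word-initial) is in the target of rule 1 but the environment (word-finally) is not met → [d].
The actual realization is [d], which matches [d].

Yes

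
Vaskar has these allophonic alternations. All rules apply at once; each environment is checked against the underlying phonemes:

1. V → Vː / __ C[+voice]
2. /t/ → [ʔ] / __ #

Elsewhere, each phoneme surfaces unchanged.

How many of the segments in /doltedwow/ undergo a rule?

3

Segments that undergo a rule: /o/ → [oː] (rule 1); /e/ → [eː] (rule 1); /o/ → [oː] (rule 1).
All other segments surface unchanged.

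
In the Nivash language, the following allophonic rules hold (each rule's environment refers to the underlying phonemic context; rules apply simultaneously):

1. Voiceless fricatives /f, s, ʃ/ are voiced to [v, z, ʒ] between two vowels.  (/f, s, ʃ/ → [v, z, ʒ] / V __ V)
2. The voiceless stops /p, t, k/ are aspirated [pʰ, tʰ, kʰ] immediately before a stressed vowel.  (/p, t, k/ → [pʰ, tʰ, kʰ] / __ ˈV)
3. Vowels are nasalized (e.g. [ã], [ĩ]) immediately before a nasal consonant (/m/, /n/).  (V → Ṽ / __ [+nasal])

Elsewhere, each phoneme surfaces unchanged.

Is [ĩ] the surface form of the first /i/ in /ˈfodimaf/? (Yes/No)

Rule 3 applies to /i/ (between /d/ and /m/: before a nasal consonant) → [ĩ].
The actual realization is [ĩ], which matches [ĩ].

Yes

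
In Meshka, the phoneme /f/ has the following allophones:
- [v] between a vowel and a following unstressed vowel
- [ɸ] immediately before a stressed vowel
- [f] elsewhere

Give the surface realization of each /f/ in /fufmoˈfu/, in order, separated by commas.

[f], [f], [ɸ]

Occurrence 1 (position 1): no conditioning environment matches → elsewhere allophone [f].
Occurrence 2 (position 3): no conditioning environment matches → elsewhere allophone [f].
Occurrence 3 (position 6): immediately before a stressed vowel → [ɸ].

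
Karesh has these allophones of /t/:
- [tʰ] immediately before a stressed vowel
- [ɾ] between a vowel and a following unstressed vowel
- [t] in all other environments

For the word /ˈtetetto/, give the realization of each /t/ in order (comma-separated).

[tʰ], [ɾ], [t], [t]

Occurrence 1 (position 1): immediately before a stressed vowel → [tʰ].
Occurrence 2 (position 3): between a vowel and an unstressed vowel → [ɾ].
Occurrence 3 (position 5): no conditioning environment matches → elsewhere allophone [t].
Occurrence 4 (position 6): no conditioning environment matches → elsewhere allophone [t].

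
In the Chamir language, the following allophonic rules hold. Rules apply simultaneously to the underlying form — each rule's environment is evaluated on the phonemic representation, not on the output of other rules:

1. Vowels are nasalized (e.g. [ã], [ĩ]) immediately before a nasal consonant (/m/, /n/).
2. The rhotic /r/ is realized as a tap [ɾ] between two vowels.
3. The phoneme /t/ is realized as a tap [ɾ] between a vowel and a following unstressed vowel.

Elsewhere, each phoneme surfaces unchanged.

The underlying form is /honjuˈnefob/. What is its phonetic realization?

[hõnjũˈnefob]

/h/ stays [h].
/o/ meets the environment for rule 1 (before a nasal consonant) → [õ].
/n/ stays [n].
/j/ — not in any rule's target class → [j].
/u/ (between /j/ and /n/): before a nasal consonant, so rule 1 applies → [ũ].
/n/ (between /u/ and /e/) is unaffected → [n].
/e/ — between /n/ and /f/; rule 1 does not apply here → [e].
/f/ (between /e/ and /o/) is unaffected → [f].
/o/ (between /f/ and /b/): rule 1 targets it, but not before a nasal consonant → unchanged [o].
/b/ (word-final) is unaffected → [b].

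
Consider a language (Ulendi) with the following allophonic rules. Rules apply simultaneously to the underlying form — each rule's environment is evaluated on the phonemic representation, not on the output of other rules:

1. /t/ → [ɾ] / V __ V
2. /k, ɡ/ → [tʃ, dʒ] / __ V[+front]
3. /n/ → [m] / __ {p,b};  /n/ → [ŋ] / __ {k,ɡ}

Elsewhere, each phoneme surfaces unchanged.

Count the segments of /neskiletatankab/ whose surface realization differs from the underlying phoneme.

4

Segments that undergo a rule: /k/ → [tʃ] (rule 2); /t/ → [ɾ] (rule 1); /t/ → [ɾ] (rule 1); /n/ → [ŋ] (rule 3).
All other segments surface unchanged.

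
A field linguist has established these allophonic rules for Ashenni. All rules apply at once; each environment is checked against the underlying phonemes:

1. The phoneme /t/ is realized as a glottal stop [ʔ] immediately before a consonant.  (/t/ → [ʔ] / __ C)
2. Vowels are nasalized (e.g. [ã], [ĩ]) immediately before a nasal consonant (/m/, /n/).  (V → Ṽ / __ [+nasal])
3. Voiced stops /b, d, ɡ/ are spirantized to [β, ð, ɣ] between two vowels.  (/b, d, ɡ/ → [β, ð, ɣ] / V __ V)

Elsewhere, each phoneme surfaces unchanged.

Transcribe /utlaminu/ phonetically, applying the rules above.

[uʔlãmĩnu]

/u/ — word-initial; rule 2 does not apply here → [u].
/t/ (between /u/ and /l/) occurs immediately before a consonant → [ʔ] by rule 1.
/l/ — not in any rule's target class → [l].
/a/ (between /l/ and /m/) occurs before a nasal consonant → [ã] by rule 2.
/m/ — not in any rule's target class → [m].
Rule 2 applies to /i/ (between /m/ and /n/: before a nasal consonant) → [ĩ].
/n/ (between /i/ and /u/) is unaffected → [n].
/u/ (word-final) fails the environment for rule 2, so it stays [u].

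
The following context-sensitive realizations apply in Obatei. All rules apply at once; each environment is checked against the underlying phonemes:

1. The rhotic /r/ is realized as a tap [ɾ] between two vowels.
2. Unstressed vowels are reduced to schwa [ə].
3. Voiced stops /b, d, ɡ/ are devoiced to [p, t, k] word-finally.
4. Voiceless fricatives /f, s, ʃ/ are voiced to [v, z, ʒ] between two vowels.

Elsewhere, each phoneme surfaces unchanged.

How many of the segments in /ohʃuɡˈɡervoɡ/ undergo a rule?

4

Segments that undergo a rule: /o/ → [ə] (rule 2); /u/ → [ə] (rule 2); /o/ → [ə] (rule 2); /ɡ/ → [k] (rule 3).
All other segments surface unchanged.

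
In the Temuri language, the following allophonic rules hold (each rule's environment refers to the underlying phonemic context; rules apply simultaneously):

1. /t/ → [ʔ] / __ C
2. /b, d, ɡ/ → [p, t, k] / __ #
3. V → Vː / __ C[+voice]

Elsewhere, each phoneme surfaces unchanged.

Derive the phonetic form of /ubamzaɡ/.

[uːbaːmzaːk]

/u/ meets the environment for rule 3 (before a voiced consonant) → [uː].
/b/ (between /u/ and /a/) fails the environment for rule 2, so it stays [b].
Rule 3 applies to /a/ (between /b/ and /m/: before a voiced consonant) → [aː].
/m/ stays [m].
/z/ — not in any rule's target class → [z].
Rule 3 applies to /a/ (between /z/ and /ɡ/: before a voiced consonant) → [aː].
/ɡ/ — word-final, word-finally — surfaces as [k] (rule 2).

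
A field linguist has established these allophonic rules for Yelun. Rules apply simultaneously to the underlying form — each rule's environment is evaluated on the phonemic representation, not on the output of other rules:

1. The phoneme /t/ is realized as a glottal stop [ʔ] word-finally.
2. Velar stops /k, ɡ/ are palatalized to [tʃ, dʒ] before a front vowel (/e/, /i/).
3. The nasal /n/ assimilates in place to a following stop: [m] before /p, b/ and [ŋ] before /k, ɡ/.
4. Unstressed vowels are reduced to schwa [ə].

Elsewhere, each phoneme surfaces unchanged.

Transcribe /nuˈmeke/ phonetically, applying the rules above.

[nəˈmetʃə]

/n/ (word-initial): rule 3 targets it, but not before a labial or velar stop → unchanged [n].
Rule 4 applies to /u/ (between /n/ and /m/: in an unstressed syllable) → [ə].
/e/ — between /m/ and /k/; rule 4 does not apply here → [e].
Rule 2 applies to /k/ (between /e/ and /e/: before a front vowel) → [tʃ].
/e/ (word-final) occurs in an unstressed syllable → [ə] by rule 4.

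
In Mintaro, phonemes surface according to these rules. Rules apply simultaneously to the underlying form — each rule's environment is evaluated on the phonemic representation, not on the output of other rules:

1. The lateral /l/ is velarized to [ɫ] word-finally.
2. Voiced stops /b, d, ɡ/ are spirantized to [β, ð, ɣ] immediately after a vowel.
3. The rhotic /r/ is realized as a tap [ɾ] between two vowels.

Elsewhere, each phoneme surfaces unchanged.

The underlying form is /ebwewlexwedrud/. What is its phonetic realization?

/e/ (word-initial) is unaffected → [e].
/b/ (between /e/ and /w/) occurs immediately after a vowel → [β] by rule 2.
/w/ — not in any rule's target class → [w].
/e/ (between /w/ and /w/) is unaffected → [e].
/w/ — not in any rule's target class → [w].
/l/ (between /w/ and /e/) is in the target of rule 1 but the environment (word-finally) is not met → [l].
/e/ — not in any rule's target class → [e].
/x/ (between /e/ and /w/) is unaffected → [x].
/w/ stays [w].
/e/ (between /w/ and /d/) is unaffected → [e].
/d/ meets the environment for rule 2 (immediately after a vowel) → [ð].
/r/ (between /d/ and /u/) is in the target of rule 3 but the environment (between two vowels) is not met → [r].
/u/ — not in any rule's target class → [u].
/d/ — word-final, immediately after a vowel — surfaces as [ð] (rule 2).

[eβwewlexweðruð]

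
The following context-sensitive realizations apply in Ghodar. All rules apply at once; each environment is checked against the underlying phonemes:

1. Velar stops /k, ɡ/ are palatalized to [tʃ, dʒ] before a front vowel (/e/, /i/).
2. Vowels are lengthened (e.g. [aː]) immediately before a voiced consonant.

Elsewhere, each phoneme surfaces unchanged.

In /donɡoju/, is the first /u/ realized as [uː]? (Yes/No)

No

/u/ (word-final): rule 2 targets it, but not before a voiced consonant → unchanged [u].
The actual realization is [u], not [uː].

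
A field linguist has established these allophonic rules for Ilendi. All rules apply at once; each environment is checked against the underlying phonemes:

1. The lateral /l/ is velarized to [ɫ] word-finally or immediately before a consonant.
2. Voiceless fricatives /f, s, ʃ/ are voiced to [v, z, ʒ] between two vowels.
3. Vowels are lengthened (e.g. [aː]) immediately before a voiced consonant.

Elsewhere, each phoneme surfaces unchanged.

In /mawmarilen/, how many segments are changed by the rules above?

Segments that undergo a rule: /a/ → [aː] (rule 3); /a/ → [aː] (rule 3); /i/ → [iː] (rule 3); /e/ → [eː] (rule 3).
All other segments surface unchanged.

4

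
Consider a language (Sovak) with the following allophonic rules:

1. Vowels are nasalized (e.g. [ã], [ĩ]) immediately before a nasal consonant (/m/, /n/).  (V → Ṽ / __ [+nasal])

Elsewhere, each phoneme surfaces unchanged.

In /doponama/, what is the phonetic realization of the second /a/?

[a]

/a/ (word-final) is in the target of rule 1 but the environment (before a nasal consonant) is not met → [a].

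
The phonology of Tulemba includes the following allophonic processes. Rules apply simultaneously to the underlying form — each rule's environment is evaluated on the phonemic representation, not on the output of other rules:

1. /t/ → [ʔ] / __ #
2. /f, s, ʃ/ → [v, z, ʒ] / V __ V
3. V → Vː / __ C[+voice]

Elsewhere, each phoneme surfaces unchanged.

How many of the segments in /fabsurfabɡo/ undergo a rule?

Segments that undergo a rule: /a/ → [aː] (rule 3); /u/ → [uː] (rule 3); /a/ → [aː] (rule 3).
All other segments surface unchanged.

3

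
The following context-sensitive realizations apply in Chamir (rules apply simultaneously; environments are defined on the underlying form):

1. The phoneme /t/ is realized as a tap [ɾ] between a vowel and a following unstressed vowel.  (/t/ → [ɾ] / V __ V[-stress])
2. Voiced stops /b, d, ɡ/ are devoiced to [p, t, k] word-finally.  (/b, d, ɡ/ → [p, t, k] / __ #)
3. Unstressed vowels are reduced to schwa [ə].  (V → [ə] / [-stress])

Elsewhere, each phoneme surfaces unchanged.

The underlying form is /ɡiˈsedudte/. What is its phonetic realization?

/ɡ/ — word-initial; rule 2 does not apply here → [ɡ].
/i/ meets the environment for rule 3 (in an unstressed syllable) → [ə].
/e/ (between /s/ and /d/): rule 3 targets it, but not in an unstressed syllable → unchanged [e].
/d/ (between /e/ and /u/) fails the environment for rule 2, so it stays [d].
Rule 3 applies to /u/ (between /d/ and /d/: in an unstressed syllable) → [ə].
/d/ (between /u/ and /t/): rule 2 targets it, but not word-finally → unchanged [d].
/t/ — between /d/ and /e/; rule 1 does not apply here → [t].
/e/ — word-final, in an unstressed syllable — surfaces as [ə] (rule 3).

[ɡəˈsedədtə]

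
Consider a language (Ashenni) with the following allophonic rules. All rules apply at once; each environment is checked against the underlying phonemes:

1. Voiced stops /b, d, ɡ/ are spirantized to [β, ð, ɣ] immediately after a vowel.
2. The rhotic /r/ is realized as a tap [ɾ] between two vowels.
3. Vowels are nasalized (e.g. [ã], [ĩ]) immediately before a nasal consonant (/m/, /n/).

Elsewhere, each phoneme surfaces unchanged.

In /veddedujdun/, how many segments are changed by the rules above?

3

Segments that undergo a rule: /d/ → [ð] (rule 1); /d/ → [ð] (rule 1); /u/ → [ũ] (rule 3).
All other segments surface unchanged.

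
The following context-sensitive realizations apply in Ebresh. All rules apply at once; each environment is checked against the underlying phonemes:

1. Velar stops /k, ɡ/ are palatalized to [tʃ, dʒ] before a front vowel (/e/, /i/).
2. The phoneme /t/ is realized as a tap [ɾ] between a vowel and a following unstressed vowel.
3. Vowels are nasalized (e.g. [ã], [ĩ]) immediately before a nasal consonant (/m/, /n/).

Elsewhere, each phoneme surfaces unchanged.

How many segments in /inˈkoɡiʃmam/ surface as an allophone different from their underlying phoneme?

3

Segments that undergo a rule: /i/ → [ĩ] (rule 3); /ɡ/ → [dʒ] (rule 1); /a/ → [ã] (rule 3).
All other segments surface unchanged.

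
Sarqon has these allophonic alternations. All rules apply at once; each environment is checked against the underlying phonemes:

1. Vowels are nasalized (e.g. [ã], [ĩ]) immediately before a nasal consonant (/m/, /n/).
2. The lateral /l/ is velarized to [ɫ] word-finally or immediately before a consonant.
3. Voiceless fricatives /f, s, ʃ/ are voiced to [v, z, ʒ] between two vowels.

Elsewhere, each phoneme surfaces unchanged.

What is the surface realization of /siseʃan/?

[sizeʒãn]

/s/ (word-initial): rule 3 targets it, but not between two vowels → unchanged [s].
/i/ — between /s/ and /s/; rule 1 does not apply here → [i].
/s/ (between /i/ and /e/): between two vowels, so rule 3 applies → [z].
/e/ (between /s/ and /ʃ/) is in the target of rule 1 but the environment (before a nasal consonant) is not met → [e].
/ʃ/ (between /e/ and /a/) occurs between two vowels → [ʒ] by rule 3.
/a/ (between /ʃ/ and /n/): before a nasal consonant, so rule 1 applies → [ã].
/n/ (word-final) is unaffected → [n].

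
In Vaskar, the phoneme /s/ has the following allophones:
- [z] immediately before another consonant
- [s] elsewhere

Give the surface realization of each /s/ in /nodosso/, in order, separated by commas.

[z], [s]

Occurrence 1 (position 5): immediately before another consonant → [z].
Occurrence 2 (position 6): no conditioning environment matches → elsewhere allophone [s].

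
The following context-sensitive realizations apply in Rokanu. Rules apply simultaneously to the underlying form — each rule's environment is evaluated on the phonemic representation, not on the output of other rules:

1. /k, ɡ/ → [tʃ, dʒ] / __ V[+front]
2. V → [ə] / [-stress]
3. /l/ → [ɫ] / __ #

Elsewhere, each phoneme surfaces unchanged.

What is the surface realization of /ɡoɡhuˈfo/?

/ɡ/ (word-initial) is in the target of rule 1 but the environment (before a front vowel) is not met → [ɡ].
/o/ meets the environment for rule 2 (in an unstressed syllable) → [ə].
/ɡ/ — between /o/ and /h/; rule 1 does not apply here → [ɡ].
/h/ stays [h].
Rule 2 applies to /u/ (between /h/ and /f/: in an unstressed syllable) → [ə].
/f/ — not in any rule's target class → [f].
/o/ (word-final) fails the environment for rule 2, so it stays [o].

[ɡəɡhəˈfo]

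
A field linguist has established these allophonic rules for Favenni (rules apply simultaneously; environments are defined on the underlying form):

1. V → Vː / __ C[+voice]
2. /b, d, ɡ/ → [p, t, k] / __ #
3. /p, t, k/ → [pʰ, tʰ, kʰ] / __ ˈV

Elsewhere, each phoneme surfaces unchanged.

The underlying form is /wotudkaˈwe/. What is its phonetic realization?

[wotuːdkaːˈwe]

/w/ stays [w].
/o/ (between /w/ and /t/) is in the target of rule 1 but the environment (before a voiced consonant) is not met → [o].
/t/ (between /o/ and /u/): rule 3 targets it, but not immediately before a stressed vowel → unchanged [t].
Rule 1 applies to /u/ (between /t/ and /d/: before a voiced consonant) → [uː].
/d/ — between /u/ and /k/; rule 2 does not apply here → [d].
/k/ — between /d/ and /a/; rule 3 does not apply here → [k].
/a/ meets the environment for rule 1 (before a voiced consonant) → [aː].
/w/ stays [w].
/e/ (word-final): rule 1 targets it, but not before a voiced consonant → unchanged [e].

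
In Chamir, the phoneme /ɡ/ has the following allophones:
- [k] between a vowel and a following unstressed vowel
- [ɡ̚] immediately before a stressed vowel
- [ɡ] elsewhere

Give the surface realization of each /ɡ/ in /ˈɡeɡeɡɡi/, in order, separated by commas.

[ɡ̚], [k], [ɡ], [ɡ]

Occurrence 1 (position 1): immediately before a stressed vowel → [ɡ̚].
Occurrence 2 (position 3): between a vowel and a following unstressed vowel → [k].
Occurrence 3 (position 5): no conditioning environment matches → elsewhere allophone [ɡ].
Occurrence 4 (position 6): no conditioning environment matches → elsewhere allophone [ɡ].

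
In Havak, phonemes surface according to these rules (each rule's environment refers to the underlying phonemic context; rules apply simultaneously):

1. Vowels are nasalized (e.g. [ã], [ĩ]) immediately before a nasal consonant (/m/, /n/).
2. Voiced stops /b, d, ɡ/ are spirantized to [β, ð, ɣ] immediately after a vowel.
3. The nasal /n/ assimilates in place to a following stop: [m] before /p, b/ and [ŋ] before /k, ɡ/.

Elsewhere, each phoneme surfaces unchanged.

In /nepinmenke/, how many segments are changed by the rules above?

3

Segments that undergo a rule: /i/ → [ĩ] (rule 1); /e/ → [ẽ] (rule 1); /n/ → [ŋ] (rule 3).
All other segments surface unchanged.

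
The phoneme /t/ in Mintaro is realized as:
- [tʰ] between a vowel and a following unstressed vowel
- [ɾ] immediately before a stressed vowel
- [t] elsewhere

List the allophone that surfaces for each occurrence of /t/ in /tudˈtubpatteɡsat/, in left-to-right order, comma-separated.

[t], [ɾ], [t], [t], [t]

Occurrence 1 (position 1): no conditioning environment matches → elsewhere allophone [t].
Occurrence 2 (position 4): immediately before a stressed vowel → [ɾ].
Occurrence 3 (position 9): no conditioning environment matches → elsewhere allophone [t].
Occurrence 4 (position 10): no conditioning environment matches → elsewhere allophone [t].
Occurrence 5 (position 15): no conditioning environment matches → elsewhere allophone [t].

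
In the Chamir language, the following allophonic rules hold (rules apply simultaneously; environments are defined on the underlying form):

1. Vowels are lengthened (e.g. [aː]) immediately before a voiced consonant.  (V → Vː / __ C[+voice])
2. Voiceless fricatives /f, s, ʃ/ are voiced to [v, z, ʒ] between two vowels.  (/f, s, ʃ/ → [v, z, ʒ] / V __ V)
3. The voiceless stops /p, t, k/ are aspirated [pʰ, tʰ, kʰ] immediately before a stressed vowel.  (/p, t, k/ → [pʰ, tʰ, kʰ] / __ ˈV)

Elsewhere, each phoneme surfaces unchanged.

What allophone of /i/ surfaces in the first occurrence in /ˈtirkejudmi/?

Rule 1 applies to /i/ (between /t/ and /r/: before a voiced consonant) → [iː].

[iː]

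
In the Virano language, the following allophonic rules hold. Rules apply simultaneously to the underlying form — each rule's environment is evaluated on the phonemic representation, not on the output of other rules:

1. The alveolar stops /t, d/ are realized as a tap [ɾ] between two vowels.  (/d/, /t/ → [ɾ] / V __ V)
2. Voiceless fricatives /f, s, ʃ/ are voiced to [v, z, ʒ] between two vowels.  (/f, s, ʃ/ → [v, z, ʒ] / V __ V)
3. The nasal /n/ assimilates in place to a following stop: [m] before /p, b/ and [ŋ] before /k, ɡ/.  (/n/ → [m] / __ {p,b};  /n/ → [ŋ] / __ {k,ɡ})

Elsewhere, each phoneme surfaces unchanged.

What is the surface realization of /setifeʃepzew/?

[seɾiveʒepzew]

/s/ (word-initial): rule 2 targets it, but not between two vowels → unchanged [s].
/e/ stays [e].
Rule 1 applies to /t/ (between /e/ and /i/: between two vowels) → [ɾ].
/i/ stays [i].
Rule 2 applies to /f/ (between /i/ and /e/: between two vowels) → [v].
/e/ (between /f/ and /ʃ/) is unaffected → [e].
/ʃ/ (between /e/ and /e/): between two vowels, so rule 2 applies → [ʒ].
/e/ — not in any rule's target class → [e].
/p/ stays [p].
/z/ (between /p/ and /e/) is unaffected → [z].
/e/ (between /z/ and /w/) is unaffected → [e].
/w/ (word-final): no rule targets it → [w].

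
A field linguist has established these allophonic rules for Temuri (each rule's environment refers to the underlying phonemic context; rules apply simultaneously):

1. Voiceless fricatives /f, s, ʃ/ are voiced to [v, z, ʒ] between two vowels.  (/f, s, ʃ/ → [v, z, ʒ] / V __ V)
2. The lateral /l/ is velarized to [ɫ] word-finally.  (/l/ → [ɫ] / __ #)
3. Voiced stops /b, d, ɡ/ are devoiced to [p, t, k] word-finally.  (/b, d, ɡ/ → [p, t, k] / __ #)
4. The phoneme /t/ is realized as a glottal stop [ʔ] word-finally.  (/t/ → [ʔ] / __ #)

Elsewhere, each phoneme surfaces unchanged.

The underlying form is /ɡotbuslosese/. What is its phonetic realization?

/ɡ/ (word-initial) fails the environment for rule 3, so it stays [ɡ].
/o/ (between /ɡ/ and /t/) is unaffected → [o].
/t/ (between /o/ and /b/) fails the environment for rule 4, so it stays [t].
/b/ — between /t/ and /u/; rule 3 does not apply here → [b].
/u/ (between /b/ and /s/): no rule targets it → [u].
/s/ (between /u/ and /l/): rule 1 targets it, but not between two vowels → unchanged [s].
/l/ (between /s/ and /o/): rule 2 targets it, but not word-finally → unchanged [l].
/o/ — not in any rule's target class → [o].
/s/ — between /o/ and /e/, between two vowels — surfaces as [z] (rule 1).
/e/ (between /s/ and /s/) is unaffected → [e].
Rule 1 applies to /s/ (between /e/ and /e/: between two vowels) → [z].
/e/ (word-final): no rule targets it → [e].

[ɡotbuslozeze]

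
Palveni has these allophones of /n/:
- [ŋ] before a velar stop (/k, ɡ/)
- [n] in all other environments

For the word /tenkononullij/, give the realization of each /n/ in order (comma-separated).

Occurrence 1 (position 3): before a velar stop → [ŋ].
Occurrence 2 (position 6): no conditioning environment matches → elsewhere allophone [n].
Occurrence 3 (position 8): no conditioning environment matches → elsewhere allophone [n].

[ŋ], [n], [n]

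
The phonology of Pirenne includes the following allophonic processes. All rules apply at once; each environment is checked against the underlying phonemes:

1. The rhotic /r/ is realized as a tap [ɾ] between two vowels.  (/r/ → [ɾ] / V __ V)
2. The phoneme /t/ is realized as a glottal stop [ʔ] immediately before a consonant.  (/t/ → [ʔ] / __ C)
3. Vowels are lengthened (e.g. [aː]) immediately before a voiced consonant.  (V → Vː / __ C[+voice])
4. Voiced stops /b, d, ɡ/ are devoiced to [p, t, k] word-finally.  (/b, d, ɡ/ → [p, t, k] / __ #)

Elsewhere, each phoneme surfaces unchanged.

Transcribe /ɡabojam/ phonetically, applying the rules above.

/ɡ/ (word-initial) fails the environment for rule 4, so it stays [ɡ].
/a/ — between /ɡ/ and /b/, before a voiced consonant — surfaces as [aː] (rule 3).
/b/ (between /a/ and /o/) fails the environment for rule 4, so it stays [b].
/o/ — between /b/ and /j/, before a voiced consonant — surfaces as [oː] (rule 3).
/j/ (between /o/ and /a/): no rule targets it → [j].
/a/ — between /j/ and /m/, before a voiced consonant — surfaces as [aː] (rule 3).
/m/ (word-final) is unaffected → [m].

[ɡaːboːjaːm]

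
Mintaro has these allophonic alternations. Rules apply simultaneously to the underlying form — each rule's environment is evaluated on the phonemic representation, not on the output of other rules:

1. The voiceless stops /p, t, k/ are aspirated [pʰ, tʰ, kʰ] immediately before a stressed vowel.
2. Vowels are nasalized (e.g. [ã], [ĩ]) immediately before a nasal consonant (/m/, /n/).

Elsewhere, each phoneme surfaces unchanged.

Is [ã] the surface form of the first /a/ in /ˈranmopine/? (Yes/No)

/a/ meets the environment for rule 2 (before a nasal consonant) → [ã].
The actual realization is [ã], which matches [ã].

Yes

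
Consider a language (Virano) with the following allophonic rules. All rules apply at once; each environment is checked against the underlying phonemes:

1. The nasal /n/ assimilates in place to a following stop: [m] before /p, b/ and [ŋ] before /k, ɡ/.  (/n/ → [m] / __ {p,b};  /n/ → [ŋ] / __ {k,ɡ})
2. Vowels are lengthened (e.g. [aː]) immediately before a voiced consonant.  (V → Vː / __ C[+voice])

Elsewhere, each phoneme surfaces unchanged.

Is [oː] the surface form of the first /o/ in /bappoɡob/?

Rule 2 applies to /o/ (between /p/ and /ɡ/: before a voiced consonant) → [oː].
The actual realization is [oː], which matches [oː].

Yes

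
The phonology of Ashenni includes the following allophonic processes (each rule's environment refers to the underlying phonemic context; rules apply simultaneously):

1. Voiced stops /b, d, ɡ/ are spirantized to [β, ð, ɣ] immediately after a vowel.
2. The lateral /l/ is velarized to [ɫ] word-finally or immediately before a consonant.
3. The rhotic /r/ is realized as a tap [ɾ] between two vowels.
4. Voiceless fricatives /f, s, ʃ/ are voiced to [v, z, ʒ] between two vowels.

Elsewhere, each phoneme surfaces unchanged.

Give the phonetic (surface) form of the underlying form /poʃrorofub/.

/p/ — not in any rule's target class → [p].
/o/ (between /p/ and /ʃ/): no rule targets it → [o].
/ʃ/ (between /o/ and /r/): rule 4 targets it, but not between two vowels → unchanged [ʃ].
/r/ (between /ʃ/ and /o/) is in the target of rule 3 but the environment (between two vowels) is not met → [r].
/o/ (between /r/ and /r/): no rule targets it → [o].
/r/ meets the environment for rule 3 (between two vowels) → [ɾ].
/o/ (between /r/ and /f/): no rule targets it → [o].
Rule 4 applies to /f/ (between /o/ and /u/: between two vowels) → [v].
/u/ — not in any rule's target class → [u].
/b/ (word-final) occurs immediately after a vowel → [β] by rule 1.

[poʃroɾovuβ]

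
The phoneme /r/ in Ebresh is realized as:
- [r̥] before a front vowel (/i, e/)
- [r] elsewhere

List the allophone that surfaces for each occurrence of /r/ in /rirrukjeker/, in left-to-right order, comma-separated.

[r̥], [r], [r], [r]

Occurrence 1 (position 1): before a front vowel (/i, e/) → [r̥].
Occurrence 2 (position 3): no conditioning environment matches → elsewhere allophone [r].
Occurrence 3 (position 4): no conditioning environment matches → elsewhere allophone [r].
Occurrence 4 (position 11): no conditioning environment matches → elsewhere allophone [r].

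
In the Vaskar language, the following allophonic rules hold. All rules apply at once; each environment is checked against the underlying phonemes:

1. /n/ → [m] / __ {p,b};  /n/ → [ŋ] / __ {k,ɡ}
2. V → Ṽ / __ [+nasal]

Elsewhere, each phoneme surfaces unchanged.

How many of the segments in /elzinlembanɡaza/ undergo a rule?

Segments that undergo a rule: /i/ → [ĩ] (rule 2); /e/ → [ẽ] (rule 2); /a/ → [ã] (rule 2); /n/ → [ŋ] (rule 1).
All other segments surface unchanged.

4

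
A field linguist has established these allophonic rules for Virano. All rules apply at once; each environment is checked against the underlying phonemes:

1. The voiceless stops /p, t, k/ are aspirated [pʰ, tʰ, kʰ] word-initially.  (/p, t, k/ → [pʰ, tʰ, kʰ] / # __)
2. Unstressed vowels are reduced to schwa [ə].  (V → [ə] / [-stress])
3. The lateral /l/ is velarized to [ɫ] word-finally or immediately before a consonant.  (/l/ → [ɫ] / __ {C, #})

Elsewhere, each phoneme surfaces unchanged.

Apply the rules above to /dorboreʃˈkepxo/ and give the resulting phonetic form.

/d/ — not in any rule's target class → [d].
/o/ meets the environment for rule 2 (in an unstressed syllable) → [ə].
/r/ (between /o/ and /b/): no rule targets it → [r].
/b/ (between /r/ and /o/): no rule targets it → [b].
/o/ — between /b/ and /r/, in an unstressed syllable — surfaces as [ə] (rule 2).
/r/ — not in any rule's target class → [r].
/e/ (between /r/ and /ʃ/) occurs in an unstressed syllable → [ə] by rule 2.
/ʃ/ — not in any rule's target class → [ʃ].
/k/ — between /ʃ/ and /e/; rule 1 does not apply here → [k].
/e/ (between /k/ and /p/) fails the environment for rule 2, so it stays [e].
/p/ (between /e/ and /x/) fails the environment for rule 1, so it stays [p].
/x/ (between /p/ and /o/): no rule targets it → [x].
/o/ meets the environment for rule 2 (in an unstressed syllable) → [ə].

[dərbərəʃˈkepxə]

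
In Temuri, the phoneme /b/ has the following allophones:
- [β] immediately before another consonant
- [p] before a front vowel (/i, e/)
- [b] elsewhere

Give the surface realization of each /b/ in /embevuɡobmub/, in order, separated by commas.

[p], [β], [b]

Occurrence 1 (position 3): before a front vowel (/i, e/) → [p].
Occurrence 2 (position 9): immediately before another consonant → [β].
Occurrence 3 (position 12): no conditioning environment matches → elsewhere allophone [b].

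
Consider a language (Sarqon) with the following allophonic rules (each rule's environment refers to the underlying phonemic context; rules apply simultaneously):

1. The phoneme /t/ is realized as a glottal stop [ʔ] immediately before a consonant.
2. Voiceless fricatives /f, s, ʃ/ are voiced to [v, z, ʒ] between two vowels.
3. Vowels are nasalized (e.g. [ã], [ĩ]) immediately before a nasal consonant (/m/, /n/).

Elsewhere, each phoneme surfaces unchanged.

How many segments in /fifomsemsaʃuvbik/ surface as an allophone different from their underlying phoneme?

4

Segments that undergo a rule: /f/ → [v] (rule 2); /o/ → [õ] (rule 3); /e/ → [ẽ] (rule 3); /ʃ/ → [ʒ] (rule 2).
All other segments surface unchanged.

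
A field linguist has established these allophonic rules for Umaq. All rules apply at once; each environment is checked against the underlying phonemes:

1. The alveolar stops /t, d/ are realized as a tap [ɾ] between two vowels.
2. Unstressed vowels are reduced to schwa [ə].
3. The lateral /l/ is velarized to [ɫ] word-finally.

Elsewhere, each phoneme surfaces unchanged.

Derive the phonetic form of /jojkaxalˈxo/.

[jəjkəxəlˈxo]

/j/ (word-initial): no rule targets it → [j].
/o/ (between /j/ and /j/) occurs in an unstressed syllable → [ə] by rule 2.
/j/ — not in any rule's target class → [j].
/k/ (between /j/ and /a/): no rule targets it → [k].
/a/ (between /k/ and /x/): in an unstressed syllable, so rule 2 applies → [ə].
/x/ — not in any rule's target class → [x].
/a/ — between /x/ and /l/, in an unstressed syllable — surfaces as [ə] (rule 2).
/l/ (between /a/ and /x/): rule 3 targets it, but not word-finally → unchanged [l].
/x/ (between /l/ and /o/): no rule targets it → [x].
/o/ (word-final) is in the target of rule 2 but the environment (in an unstressed syllable) is not met → [o].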